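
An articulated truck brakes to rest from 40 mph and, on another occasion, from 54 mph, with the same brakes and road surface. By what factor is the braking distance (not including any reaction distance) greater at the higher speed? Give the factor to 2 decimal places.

Factor ≈ 1.82

Braking distance d = v²/(2a), so with a fixed, d ∝ v².
Factor = (54/40)² = 1.3500² = 1.8225.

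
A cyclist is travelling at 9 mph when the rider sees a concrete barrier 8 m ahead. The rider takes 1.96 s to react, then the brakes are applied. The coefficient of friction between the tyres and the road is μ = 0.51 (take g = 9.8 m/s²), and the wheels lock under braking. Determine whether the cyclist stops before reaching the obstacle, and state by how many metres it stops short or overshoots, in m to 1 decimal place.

9 mph × 0.44704 = 4.0234 m/s.
a = μg = 0.51 × 9.8 = 4.998 m/s².
Reaction distance = 4.0234 × 1.96 = 7.886 m.
Braking distance = v²/(2a) = 16.188 / 9.996 = 1.619 m.
Total stopping distance = 7.886 + 1.619 = 9.505 m, vs 8 m available — it cannot stop in time and overshoots by 9.505 − 8 = 1.505 m.

No — it overshoots by 1.5 m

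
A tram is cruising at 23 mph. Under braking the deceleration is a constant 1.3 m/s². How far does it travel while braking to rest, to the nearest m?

23 mph × 0.44704 = 10.2819 m/s.
Braking distance = v²/(2a) = 10.2819² / (2 × 1.300) = 105.717 / 2.600 = 40.660 m.

Braking distance ≈ 41 m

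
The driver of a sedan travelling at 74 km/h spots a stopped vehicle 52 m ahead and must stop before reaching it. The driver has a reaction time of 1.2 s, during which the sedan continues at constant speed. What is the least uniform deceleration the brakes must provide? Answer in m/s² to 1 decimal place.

Required deceleration ≈ 7.7 m/s²

74 km/h ÷ 3.6 = 20.5556 m/s.
Distance covered during reaction = 20.5556 × 1.2 = 24.667 m.
Distance available for braking: 52 − 24.667 = 27.333 m.
v² = 2a·d ⇒ a = v²/(2d) = 20.5556² / (2 × 27.333) = 422.533 / 54.666 = 7.7294 m/s².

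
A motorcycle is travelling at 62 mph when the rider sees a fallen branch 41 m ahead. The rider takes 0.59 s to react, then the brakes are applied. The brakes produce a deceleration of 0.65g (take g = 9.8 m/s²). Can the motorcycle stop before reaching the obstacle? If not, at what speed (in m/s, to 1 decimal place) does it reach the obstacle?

No — it strikes the obstacle at 21.3 m/s

62 mph × 0.44704 = 27.7165 m/s.
a = 0.65 × 9.8 = 6.370 m/s².
Reaction distance = 27.7165 × 0.59 = 16.353 m.
Braking distance needed to stop: v²/(2a) = 768.204 / 12.740 = 60.299 m, so total needed = 16.353 + 60.299 = 76.652 m > 41 m — it cannot stop.
Distance remaining when braking begins: 41 − 16.353 = 24.647 m.
v² = v₀² − 2a·d = 768.204 − 2 × 6.370 × 24.647 = 454.201 m²/s².
v = √454.201 = 21.312 m/s.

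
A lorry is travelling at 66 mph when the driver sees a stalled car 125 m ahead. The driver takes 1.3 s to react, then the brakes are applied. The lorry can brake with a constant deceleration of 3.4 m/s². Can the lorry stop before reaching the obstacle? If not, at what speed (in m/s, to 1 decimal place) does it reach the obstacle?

66 mph × 0.44704 = 29.5046 m/s.
Reaction distance = 29.5046 × 1.3 = 38.356 m.
Braking distance needed to stop: v²/(2a) = 870.521 / 6.800 = 128.018 m, so total needed = 38.356 + 128.018 = 166.374 m > 125 m — it cannot stop.
Distance remaining when braking begins: 125 − 38.356 = 86.644 m.
v² = v₀² − 2a·d = 870.521 − 2 × 3.400 × 86.644 = 281.342 m²/s².
v = √281.342 = 16.773 m/s.

No — it strikes the obstacle at 16.8 m/s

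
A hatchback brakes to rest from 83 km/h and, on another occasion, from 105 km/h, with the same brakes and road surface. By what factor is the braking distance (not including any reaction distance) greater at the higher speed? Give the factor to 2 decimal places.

Factor ≈ 1.60

Braking distance d = v²/(2a), so with a fixed, d ∝ v².
Factor = (105/83)² = 1.2651² = 1.6005.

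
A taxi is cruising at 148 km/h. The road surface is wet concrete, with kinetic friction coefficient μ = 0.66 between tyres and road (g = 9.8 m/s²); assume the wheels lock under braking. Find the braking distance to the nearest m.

148 km/h ÷ 3.6 = 41.1111 m/s.
a = μg = 0.66 × 9.8 = 6.468 m/s².
Braking distance = v²/(2a) = 41.1111² / (2 × 6.468) = 1690.123 / 12.936 = 130.653 m.

Braking distance ≈ 131 m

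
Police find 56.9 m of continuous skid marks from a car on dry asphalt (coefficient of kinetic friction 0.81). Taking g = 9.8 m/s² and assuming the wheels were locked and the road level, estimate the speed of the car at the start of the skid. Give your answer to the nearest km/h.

Deceleration a = μg = 0.81 × 9.8 = 7.938 m/s².
v = √(2a·d) = √(2 × 7.938 × 56.9) = √903.344 = 30.0557 m/s.
= 30.0557 × 3.6 = 108.201 km/h.

Initial speed ≈ 108 km/h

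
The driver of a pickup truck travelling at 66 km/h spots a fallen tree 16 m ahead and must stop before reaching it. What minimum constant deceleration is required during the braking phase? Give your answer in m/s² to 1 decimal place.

Required deceleration ≈ 10.5 m/s²

66 km/h ÷ 3.6 = 18.3333 m/s.
v² = 2a·d ⇒ a = v²/(2d) = 18.3333² / (2 × 16.000) = 336.110 / 32.000 = 10.5034 m/s².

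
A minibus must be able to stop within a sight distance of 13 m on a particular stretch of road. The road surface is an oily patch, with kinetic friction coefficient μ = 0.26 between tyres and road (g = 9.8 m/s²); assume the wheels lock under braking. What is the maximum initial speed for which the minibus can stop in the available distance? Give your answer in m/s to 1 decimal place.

a = μg = 0.26 × 9.8 = 2.548 m/s².
v²/(2a) = d ⇒ v = √(2 × 2.548 × 13) = √66.25 = 8.1394 m/s.

Maximum speed ≈ 8.1 m/s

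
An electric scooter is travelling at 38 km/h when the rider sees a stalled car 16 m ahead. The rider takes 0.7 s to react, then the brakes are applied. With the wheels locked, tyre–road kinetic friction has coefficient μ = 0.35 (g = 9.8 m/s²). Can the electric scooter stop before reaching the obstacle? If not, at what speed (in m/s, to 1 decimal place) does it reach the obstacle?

No — it strikes the obstacle at 7.2 m/s

38 km/h ÷ 3.6 = 10.5556 m/s.
a = μg = 0.35 × 9.8 = 3.430 m/s².
Reaction distance = 10.5556 × 0.7 = 7.389 m.
Braking distance needed to stop: v²/(2a) = 111.421 / 6.860 = 16.242 m, so total needed = 7.389 + 16.242 = 23.631 m > 16 m — it cannot stop.
Distance remaining when braking begins: 16 − 7.389 = 8.611 m.
v² = v₀² − 2a·d = 111.421 − 2 × 3.430 × 8.611 = 52.350 m²/s².
v = √52.350 = 7.235 m/s.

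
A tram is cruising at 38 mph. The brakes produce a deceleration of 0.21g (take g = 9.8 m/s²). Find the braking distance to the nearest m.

38 mph × 0.44704 = 16.9875 m/s.
a = 0.21 × 9.8 = 2.058 m/s².
Braking distance = v²/(2a) = 16.9875² / (2 × 2.058) = 288.575 / 4.116 = 70.111 m.

Braking distance ≈ 70 m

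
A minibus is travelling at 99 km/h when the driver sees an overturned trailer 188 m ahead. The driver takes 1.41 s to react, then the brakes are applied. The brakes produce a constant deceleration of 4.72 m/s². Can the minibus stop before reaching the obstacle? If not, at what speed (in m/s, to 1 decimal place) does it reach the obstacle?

99 km/h ÷ 3.6 = 27.5000 m/s.
Reaction distance = 27.5000 × 1.41 = 38.775 m.
Braking distance = v²/(2a) = 756.250 / 9.440 = 80.111 m.
Total stopping distance = 38.775 + 80.111 = 118.886 m, vs 188 m available — it stops with 188 − 118.886 = 69.114 m to spare.

Yes — it stops about 69.1 m short of the obstacle, so it never reaches it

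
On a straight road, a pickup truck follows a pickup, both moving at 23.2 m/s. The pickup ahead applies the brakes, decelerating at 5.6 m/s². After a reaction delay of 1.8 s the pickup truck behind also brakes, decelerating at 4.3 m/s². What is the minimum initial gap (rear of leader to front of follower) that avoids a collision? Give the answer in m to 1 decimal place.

Leader travels v²/(2a_L) = 538.240 / 11.200 = 48.057 m before stopping.
Follower covers v·t_r = 23.2000 × 1.8 = 41.760 m while reacting, then v²/(2a_F) = 538.240 / 8.600 = 62.586 m while braking, for a total of 41.760 + 62.586 = 104.346 m.
Since a_F ≤ a_L and the follower starts braking later, the follower is never slower than the leader, so the closest approach is when both have stopped.
Minimum gap = 104.346 − 48.057 = 56.289 m.

Minimum gap ≈ 56.3 m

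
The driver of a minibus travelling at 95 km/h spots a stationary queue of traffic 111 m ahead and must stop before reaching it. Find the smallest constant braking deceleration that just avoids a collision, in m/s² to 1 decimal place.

Required deceleration ≈ 3.1 m/s²

95 km/h ÷ 3.6 = 26.3889 m/s.
v² = 2a·d ⇒ a = v²/(2d) = 26.3889² / (2 × 111.000) = 696.374 / 222.000 = 3.1368 m/s².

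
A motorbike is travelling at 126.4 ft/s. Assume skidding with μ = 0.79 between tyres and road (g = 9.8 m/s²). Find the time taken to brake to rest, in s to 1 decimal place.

Braking time ≈ 5.0 s

126.4 ft/s × 0.3048 = 38.5267 m/s.
a = μg = 0.79 × 9.8 = 7.742 m/s².
Braking time = v/a = 38.5267 / 7.742 = 4.976 s.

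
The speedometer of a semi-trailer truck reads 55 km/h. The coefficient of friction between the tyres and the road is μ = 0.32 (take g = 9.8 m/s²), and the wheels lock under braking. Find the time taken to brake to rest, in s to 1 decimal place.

55 km/h ÷ 3.6 = 15.2778 m/s.
a = μg = 0.32 × 9.8 = 3.136 m/s².
Braking time = v/a = 15.2778 / 3.136 = 4.872 s.

Braking time ≈ 4.9 s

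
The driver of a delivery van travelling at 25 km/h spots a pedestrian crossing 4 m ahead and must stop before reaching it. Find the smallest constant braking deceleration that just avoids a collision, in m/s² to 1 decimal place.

Required deceleration ≈ 6.0 m/s²

25 km/h ÷ 3.6 = 6.9444 m/s.
v² = 2a·d ⇒ a = v²/(2d) = 6.9444² / (2 × 4.000) = 48.225 / 8.000 = 6.0281 m/s².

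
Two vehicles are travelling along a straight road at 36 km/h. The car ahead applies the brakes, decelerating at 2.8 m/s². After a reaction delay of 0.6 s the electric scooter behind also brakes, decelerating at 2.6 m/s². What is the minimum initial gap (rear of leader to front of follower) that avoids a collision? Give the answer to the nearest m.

Minimum gap ≈ 7 m

36 km/h ÷ 3.6 = 10.0000 m/s.
Leader travels v²/(2a_L) = 100.000 / 5.600 = 17.857 m before stopping.
Follower covers v·t_r = 10.0000 × 0.6 = 6.000 m while reacting, then v²/(2a_F) = 100.000 / 5.200 = 19.231 m while braking, for a total of 6.000 + 19.231 = 25.231 m.
Since a_F ≤ a_L and the follower starts braking later, the follower is never slower than the leader, so the closest approach is when both have stopped.
Minimum gap = 25.231 − 17.857 = 7.374 m.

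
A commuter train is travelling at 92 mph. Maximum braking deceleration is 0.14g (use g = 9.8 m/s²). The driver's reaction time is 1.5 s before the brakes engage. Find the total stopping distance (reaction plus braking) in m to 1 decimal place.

Total stopping distance ≈ 678.1 m

92 mph × 0.44704 = 41.1277 m/s.
a = 0.14 × 9.8 = 1.372 m/s².
Reaction distance = v·t_r = 41.1277 × 1.5 = 61.692 m.
Braking distance = v²/(2a) = 41.1277² / (2 × 1.372) = 1691.488 / 2.744 = 616.431 m.
Total = 61.692 + 616.431 = 678.123 m.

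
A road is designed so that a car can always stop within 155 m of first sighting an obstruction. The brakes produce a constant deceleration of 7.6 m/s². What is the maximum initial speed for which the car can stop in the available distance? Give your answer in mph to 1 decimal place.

v²/(2a) = d ⇒ v = √(2 × 7.600 × 155) = √2356.00 = 48.5386 m/s.
48.5386 m/s ÷ 0.44704 = 108.578 mph.

Maximum speed ≈ 108.6 mph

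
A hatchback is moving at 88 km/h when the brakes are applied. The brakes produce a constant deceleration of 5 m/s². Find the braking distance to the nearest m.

Braking distance ≈ 60 m

88 km/h ÷ 3.6 = 24.4444 m/s.
Braking distance = v²/(2a) = 24.4444² / (2 × 5.000) = 597.529 / 10.000 = 59.753 m.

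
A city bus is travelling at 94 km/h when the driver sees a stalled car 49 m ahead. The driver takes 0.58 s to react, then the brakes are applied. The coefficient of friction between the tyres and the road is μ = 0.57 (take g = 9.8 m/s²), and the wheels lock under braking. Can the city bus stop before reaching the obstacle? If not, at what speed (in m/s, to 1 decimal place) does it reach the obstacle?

94 km/h ÷ 3.6 = 26.1111 m/s.
a = μg = 0.57 × 9.8 = 5.586 m/s².
Reaction distance = 26.1111 × 0.58 = 15.144 m.
Braking distance needed to stop: v²/(2a) = 681.790 / 11.172 = 61.027 m, so total needed = 15.144 + 61.027 = 76.171 m > 49 m — it cannot stop.
Distance remaining when braking begins: 49 − 15.144 = 33.856 m.
v² = v₀² − 2a·d = 681.790 − 2 × 5.586 × 33.856 = 303.551 m²/s².
v = √303.551 = 17.423 m/s.

No — it strikes the obstacle at 17.4 m/s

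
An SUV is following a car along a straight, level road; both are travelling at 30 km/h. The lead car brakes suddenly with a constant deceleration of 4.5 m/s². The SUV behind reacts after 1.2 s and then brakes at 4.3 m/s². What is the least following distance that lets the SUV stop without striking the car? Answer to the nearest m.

Minimum gap ≈ 10 m

30 km/h ÷ 3.6 = 8.3333 m/s.
Leader travels v²/(2a_L) = 69.444 / 9.000 = 7.716 m before stopping.
Follower covers v·t_r = 8.3333 × 1.2 = 10.000 m while reacting, then v²/(2a_F) = 69.444 / 8.600 = 8.075 m while braking, for a total of 10.000 + 8.075 = 18.075 m.
Since a_F ≤ a_L and the follower starts braking later, the follower is never slower than the leader, so the closest approach is when both have stopped.
Minimum gap = 18.075 − 7.716 = 10.359 m.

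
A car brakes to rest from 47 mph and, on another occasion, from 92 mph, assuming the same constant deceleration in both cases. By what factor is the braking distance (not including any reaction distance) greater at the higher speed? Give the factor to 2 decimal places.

Factor ≈ 3.83

Braking distance d = v²/(2a), so with a fixed, d ∝ v².
Factor = (92/47)² = 1.9574² = 3.8314.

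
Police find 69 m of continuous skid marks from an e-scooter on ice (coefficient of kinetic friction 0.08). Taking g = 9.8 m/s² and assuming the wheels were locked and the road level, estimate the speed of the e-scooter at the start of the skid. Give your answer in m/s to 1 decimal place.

Deceleration a = μg = 0.08 × 9.8 = 0.784 m/s².
v = √(2a·d) = √(2 × 0.784 × 69) = √108.192 = 10.4015 m/s.

Initial speed ≈ 10.4 m/s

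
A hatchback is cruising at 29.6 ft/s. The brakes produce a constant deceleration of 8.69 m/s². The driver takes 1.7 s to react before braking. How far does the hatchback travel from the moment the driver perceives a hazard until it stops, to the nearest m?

Total stopping distance ≈ 20 m

29.6 ft/s × 0.3048 = 9.0221 m/s.
Reaction distance = v·t_r = 9.0221 × 1.7 = 15.338 m.
Braking distance = v²/(2a) = 9.0221² / (2 × 8.690) = 81.398 / 17.380 = 4.683 m.
Total = 15.338 + 4.683 = 20.021 m.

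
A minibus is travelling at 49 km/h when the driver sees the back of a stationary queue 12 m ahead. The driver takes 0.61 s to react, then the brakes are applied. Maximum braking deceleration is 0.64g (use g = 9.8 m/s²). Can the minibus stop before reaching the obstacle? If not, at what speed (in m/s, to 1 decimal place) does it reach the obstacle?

No — it strikes the obstacle at 11.8 m/s

49 km/h ÷ 3.6 = 13.6111 m/s.
a = 0.64 × 9.8 = 6.272 m/s².
Reaction distance = 13.6111 × 0.61 = 8.303 m.
Braking distance needed to stop: v²/(2a) = 185.262 / 12.544 = 14.769 m, so total needed = 8.303 + 14.769 = 23.072 m > 12 m — it cannot stop.
Distance remaining when braking begins: 12 − 8.303 = 3.697 m.
v² = v₀² − 2a·d = 185.262 − 2 × 6.272 × 3.697 = 138.887 m²/s².
v = √138.887 = 11.785 m/s.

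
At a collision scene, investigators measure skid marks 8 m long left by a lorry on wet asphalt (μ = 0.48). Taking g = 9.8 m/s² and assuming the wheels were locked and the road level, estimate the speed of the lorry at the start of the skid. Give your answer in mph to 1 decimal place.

Initial speed ≈ 19.4 mph

Deceleration a = μg = 0.48 × 9.8 = 4.704 m/s².
v = √(2a·d) = √(2 × 4.704 × 8) = √75.264 = 8.6755 m/s.
= 8.6755 ÷ 0.44704 = 19.407 mph.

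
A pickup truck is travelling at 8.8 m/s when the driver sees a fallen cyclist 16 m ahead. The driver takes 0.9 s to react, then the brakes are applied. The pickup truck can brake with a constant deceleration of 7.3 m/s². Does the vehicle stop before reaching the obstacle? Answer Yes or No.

Reaction distance = 8.8000 × 0.9 = 7.920 m.
Braking distance = v²/(2a) = 77.440 / 14.600 = 5.304 m.
Total stopping distance = 7.920 + 5.304 = 13.224 m, vs 16 m available — it stops with 16 − 13.224 = 2.776 m to spare.

Yes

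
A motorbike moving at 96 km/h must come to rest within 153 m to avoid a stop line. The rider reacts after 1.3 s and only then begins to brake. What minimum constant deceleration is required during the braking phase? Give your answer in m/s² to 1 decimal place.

96 km/h ÷ 3.6 = 26.6667 m/s.
Distance covered during reaction = 26.6667 × 1.3 = 34.667 m.
Distance available for braking: 153 − 34.667 = 118.333 m.
v² = 2a·d ⇒ a = v²/(2d) = 26.6667² / (2 × 118.333) = 711.113 / 236.666 = 3.0047 m/s².

Required deceleration ≈ 3.0 m/s²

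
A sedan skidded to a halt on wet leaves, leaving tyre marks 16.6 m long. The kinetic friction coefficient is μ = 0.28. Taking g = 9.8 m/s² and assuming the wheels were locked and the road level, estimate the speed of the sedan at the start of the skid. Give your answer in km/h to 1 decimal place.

Initial speed ≈ 34.4 km/h

Deceleration a = μg = 0.28 × 9.8 = 2.744 m/s².
v = √(2a·d) = √(2 × 2.744 × 16.6) = √91.101 = 9.5447 m/s.
= 9.5447 × 3.6 = 34.361 km/h.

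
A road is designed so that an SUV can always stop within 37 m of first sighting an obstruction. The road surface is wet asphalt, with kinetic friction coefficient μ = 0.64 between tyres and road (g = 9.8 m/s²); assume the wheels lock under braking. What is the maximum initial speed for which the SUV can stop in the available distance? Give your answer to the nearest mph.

Maximum speed ≈ 48 mph

a = μg = 0.64 × 9.8 = 6.272 m/s².
v²/(2a) = d ⇒ v = √(2 × 6.272 × 37) = √464.13 = 21.5437 m/s.
21.5437 m/s ÷ 0.44704 = 48.192 mph.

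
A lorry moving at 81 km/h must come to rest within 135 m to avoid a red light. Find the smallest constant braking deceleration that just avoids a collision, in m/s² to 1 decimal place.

81 km/h ÷ 3.6 = 22.5000 m/s.
v² = 2a·d ⇒ a = v²/(2d) = 22.5000² / (2 × 135.000) = 506.250 / 270.000 = 1.8750 m/s².

Required deceleration ≈ 1.9 m/s²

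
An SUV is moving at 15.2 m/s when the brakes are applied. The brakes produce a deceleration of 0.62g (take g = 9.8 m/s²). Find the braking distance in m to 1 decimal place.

Braking distance ≈ 19.0 m

a = 0.62 × 9.8 = 6.076 m/s².
Braking distance = v²/(2a) = 15.2000² / (2 × 6.076) = 231.040 / 12.152 = 19.013 m.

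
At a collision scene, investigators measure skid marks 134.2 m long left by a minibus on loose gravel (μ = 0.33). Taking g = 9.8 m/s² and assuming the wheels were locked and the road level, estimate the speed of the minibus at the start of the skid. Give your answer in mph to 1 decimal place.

Initial speed ≈ 65.9 mph

Deceleration a = μg = 0.33 × 9.8 = 3.234 m/s².
v = √(2a·d) = √(2 × 3.234 × 134.2) = √868.006 = 29.4619 m/s.
= 29.4619 ÷ 0.44704 = 65.904 mph.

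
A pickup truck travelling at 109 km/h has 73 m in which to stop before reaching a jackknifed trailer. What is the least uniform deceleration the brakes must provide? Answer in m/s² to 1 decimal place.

Required deceleration ≈ 6.3 m/s²

109 km/h ÷ 3.6 = 30.2778 m/s.
v² = 2a·d ⇒ a = v²/(2d) = 30.2778² / (2 × 73.000) = 916.745 / 146.000 = 6.2791 m/s².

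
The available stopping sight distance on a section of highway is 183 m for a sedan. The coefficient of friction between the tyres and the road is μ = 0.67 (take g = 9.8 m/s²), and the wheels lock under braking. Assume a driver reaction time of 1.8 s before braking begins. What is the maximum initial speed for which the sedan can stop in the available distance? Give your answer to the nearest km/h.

Maximum speed ≈ 139 km/h

a = μg = 0.67 × 9.8 = 6.566 m/s².
Stopping distance: v·t_r + v²/(2a) = 183 with t_r = 1.8 s and a = 6.566 m/s².
So v² + 23.638 v − 2403.16 = 0.
Positive root: v = −a·t_r + √((a·t_r)² + 2a·d) = −11.819 + √(139.689 + 2403.16) = 38.6077 m/s.
38.6077 m/s × 3.6 = 138.988 km/h.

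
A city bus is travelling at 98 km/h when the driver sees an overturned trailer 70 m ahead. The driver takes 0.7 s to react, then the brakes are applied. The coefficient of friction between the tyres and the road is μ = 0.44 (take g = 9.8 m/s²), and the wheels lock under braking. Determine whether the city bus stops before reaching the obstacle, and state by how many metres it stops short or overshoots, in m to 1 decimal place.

98 km/h ÷ 3.6 = 27.2222 m/s.
a = μg = 0.44 × 9.8 = 4.312 m/s².
Reaction distance = 27.2222 × 0.7 = 19.056 m.
Braking distance = v²/(2a) = 741.048 / 8.624 = 85.929 m.
Total stopping distance = 19.056 + 85.929 = 104.985 m, vs 70 m available — it cannot stop in time and overshoots by 104.985 − 70 = 34.985 m.

No — it overshoots by 35.0 m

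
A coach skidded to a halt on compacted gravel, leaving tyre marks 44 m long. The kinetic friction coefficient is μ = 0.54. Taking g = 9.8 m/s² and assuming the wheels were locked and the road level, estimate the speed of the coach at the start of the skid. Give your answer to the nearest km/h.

Initial speed ≈ 78 km/h

Deceleration a = μg = 0.54 × 9.8 = 5.292 m/s².
v = √(2a·d) = √(2 × 5.292 × 44) = √465.696 = 21.5800 m/s.
= 21.5800 × 3.6 = 77.688 km/h.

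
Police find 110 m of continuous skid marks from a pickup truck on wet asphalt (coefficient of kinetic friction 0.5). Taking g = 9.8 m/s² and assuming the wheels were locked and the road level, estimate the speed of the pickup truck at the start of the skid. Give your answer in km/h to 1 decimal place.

Initial speed ≈ 118.2 km/h

Deceleration a = μg = 0.5 × 9.8 = 4.900 m/s².
v = √(2a·d) = √(2 × 4.900 × 110) = √1078.000 = 32.8329 m/s.
= 32.8329 × 3.6 = 118.198 km/h.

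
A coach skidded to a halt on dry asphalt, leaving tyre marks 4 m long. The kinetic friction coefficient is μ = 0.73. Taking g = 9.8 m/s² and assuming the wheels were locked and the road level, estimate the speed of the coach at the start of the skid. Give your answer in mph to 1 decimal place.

Initial speed ≈ 16.9 mph

Deceleration a = μg = 0.73 × 9.8 = 7.154 m/s².
v = √(2a·d) = √(2 × 7.154 × 4) = √57.232 = 7.5652 m/s.
= 7.5652 ÷ 0.44704 = 16.923 mph.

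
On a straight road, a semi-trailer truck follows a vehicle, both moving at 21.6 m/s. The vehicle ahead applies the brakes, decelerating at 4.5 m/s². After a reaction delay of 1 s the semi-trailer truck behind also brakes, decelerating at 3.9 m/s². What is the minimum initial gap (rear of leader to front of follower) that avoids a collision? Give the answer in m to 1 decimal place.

Leader travels v²/(2a_L) = 466.560 / 9.000 = 51.840 m before stopping.
Follower covers v·t_r = 21.6000 × 1 = 21.600 m while reacting, then v²/(2a_F) = 466.560 / 7.800 = 59.815 m while braking, for a total of 21.600 + 59.815 = 81.415 m.
Since a_F ≤ a_L and the follower starts braking later, the follower is never slower than the leader, so the closest approach is when both have stopped.
Minimum gap = 81.415 − 51.840 = 29.575 m.

Minimum gap ≈ 29.6 m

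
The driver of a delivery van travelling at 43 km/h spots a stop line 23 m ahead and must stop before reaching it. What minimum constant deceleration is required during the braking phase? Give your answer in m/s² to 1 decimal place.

43 km/h ÷ 3.6 = 11.9444 m/s.
v² = 2a·d ⇒ a = v²/(2d) = 11.9444² / (2 × 23.000) = 142.669 / 46.000 = 3.1015 m/s².

Required deceleration ≈ 3.1 m/s²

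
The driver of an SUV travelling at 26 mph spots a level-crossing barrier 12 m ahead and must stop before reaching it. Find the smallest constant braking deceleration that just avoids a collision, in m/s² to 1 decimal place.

Required deceleration ≈ 5.6 m/s²

26 mph × 0.44704 = 11.6230 m/s.
v² = 2a·d ⇒ a = v²/(2d) = 11.6230² / (2 × 12.000) = 135.094 / 24.000 = 5.6289 m/s².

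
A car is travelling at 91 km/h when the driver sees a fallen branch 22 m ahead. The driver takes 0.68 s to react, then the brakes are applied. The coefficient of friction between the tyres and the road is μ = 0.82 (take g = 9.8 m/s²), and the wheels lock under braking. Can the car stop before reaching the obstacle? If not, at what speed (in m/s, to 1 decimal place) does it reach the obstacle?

No — it strikes the obstacle at 23.7 m/s

91 km/h ÷ 3.6 = 25.2778 m/s.
a = μg = 0.82 × 9.8 = 8.036 m/s².
Reaction distance = 25.2778 × 0.68 = 17.189 m.
Braking distance needed to stop: v²/(2a) = 638.967 / 16.072 = 39.757 m, so total needed = 17.189 + 39.757 = 56.946 m > 22 m — it cannot stop.
Distance remaining when braking begins: 22 − 17.189 = 4.811 m.
v² = v₀² − 2a·d = 638.967 − 2 × 8.036 × 4.811 = 561.645 m²/s².
v = √561.645 = 23.699 m/s.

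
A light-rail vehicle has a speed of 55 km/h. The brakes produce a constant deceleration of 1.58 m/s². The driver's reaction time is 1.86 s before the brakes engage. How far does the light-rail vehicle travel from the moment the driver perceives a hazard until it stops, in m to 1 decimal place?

55 km/h ÷ 3.6 = 15.2778 m/s.
Reaction distance = v·t_r = 15.2778 × 1.86 = 28.417 m.
Braking distance = v²/(2a) = 15.2778² / (2 × 1.580) = 233.411 / 3.160 = 73.864 m.
Total = 28.417 + 73.864 = 102.281 m.

Total stopping distance ≈ 102.3 m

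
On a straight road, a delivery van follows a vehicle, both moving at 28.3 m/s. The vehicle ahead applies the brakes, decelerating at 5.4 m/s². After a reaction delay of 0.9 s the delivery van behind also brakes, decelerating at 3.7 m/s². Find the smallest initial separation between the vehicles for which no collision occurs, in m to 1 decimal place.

Leader travels v²/(2a_L) = 800.890 / 10.800 = 74.156 m before stopping.
Follower covers v·t_r = 28.3000 × 0.9 = 25.470 m while reacting, then v²/(2a_F) = 800.890 / 7.400 = 108.228 m while braking, for a total of 25.470 + 108.228 = 133.698 m.
Since a_F ≤ a_L and the follower starts braking later, the follower is never slower than the leader, so the closest approach is when both have stopped.
Minimum gap = 133.698 − 74.156 = 59.542 m.

Minimum gap ≈ 59.5 m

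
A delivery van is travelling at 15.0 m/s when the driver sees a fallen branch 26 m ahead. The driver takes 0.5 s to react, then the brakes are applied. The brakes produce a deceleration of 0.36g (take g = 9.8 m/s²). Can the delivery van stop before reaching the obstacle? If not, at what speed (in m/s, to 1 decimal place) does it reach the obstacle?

a = 0.36 × 9.8 = 3.528 m/s².
Reaction distance = 15.0000 × 0.5 = 7.500 m.
Braking distance needed to stop: v²/(2a) = 225.000 / 7.056 = 31.888 m, so total needed = 7.500 + 31.888 = 39.388 m > 26 m — it cannot stop.
Distance remaining when braking begins: 26 − 7.500 = 18.500 m.
v² = v₀² − 2a·d = 225.000 − 2 × 3.528 × 18.500 = 94.464 m²/s².
v = √94.464 = 9.719 m/s.

No — it strikes the obstacle at 9.7 m/s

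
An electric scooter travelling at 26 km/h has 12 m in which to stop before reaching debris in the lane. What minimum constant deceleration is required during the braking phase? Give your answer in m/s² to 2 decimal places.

Required deceleration ≈ 2.17 m/s²

26 km/h ÷ 3.6 = 7.2222 m/s.
v² = 2a·d ⇒ a = v²/(2d) = 7.2222² / (2 × 12.000) = 52.160 / 24.000 = 2.1733 m/s².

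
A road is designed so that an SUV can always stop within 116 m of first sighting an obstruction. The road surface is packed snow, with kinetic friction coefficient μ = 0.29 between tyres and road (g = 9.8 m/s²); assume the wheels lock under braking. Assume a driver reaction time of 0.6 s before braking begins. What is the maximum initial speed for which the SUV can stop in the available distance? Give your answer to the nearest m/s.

Maximum speed ≈ 24 m/s

a = μg = 0.29 × 9.8 = 2.842 m/s².
Stopping distance: v·t_r + v²/(2a) = 116 with t_r = 0.6 s and a = 2.842 m/s².
So v² + 3.410 v − 659.34 = 0.
Positive root: v = −a·t_r + √((a·t_r)² + 2a·d) = −1.705 + √(2.907 + 659.34) = 24.0292 m/s.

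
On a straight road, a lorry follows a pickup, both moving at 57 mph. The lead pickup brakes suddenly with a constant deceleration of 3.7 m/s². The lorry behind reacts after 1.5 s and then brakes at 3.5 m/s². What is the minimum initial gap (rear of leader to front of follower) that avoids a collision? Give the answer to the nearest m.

57 mph × 0.44704 = 25.4813 m/s.
Leader travels v²/(2a_L) = 649.297 / 7.400 = 87.743 m before stopping.
Follower covers v·t_r = 25.4813 × 1.5 = 38.222 m while reacting, then v²/(2a_F) = 649.297 / 7.000 = 92.757 m while braking, for a total of 38.222 + 92.757 = 130.979 m.
Since a_F ≤ a_L and the follower starts braking later, the follower is never slower than the leader, so the closest approach is when both have stopped.
Minimum gap = 130.979 − 87.743 = 43.236 m.

Minimum gap ≈ 43 m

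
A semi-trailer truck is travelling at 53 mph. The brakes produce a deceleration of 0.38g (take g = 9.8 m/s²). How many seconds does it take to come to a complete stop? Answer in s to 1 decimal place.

Braking time ≈ 6.4 s

53 mph × 0.44704 = 23.6931 m/s.
a = 0.38 × 9.8 = 3.724 m/s².
Braking time = v/a = 23.6931 / 3.724 = 6.362 s.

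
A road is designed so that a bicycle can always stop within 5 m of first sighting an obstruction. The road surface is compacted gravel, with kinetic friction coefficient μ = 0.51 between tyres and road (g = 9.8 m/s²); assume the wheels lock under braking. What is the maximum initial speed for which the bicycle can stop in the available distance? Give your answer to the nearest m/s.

Maximum speed ≈ 7 m/s

a = μg = 0.51 × 9.8 = 4.998 m/s².
v²/(2a) = d ⇒ v = √(2 × 4.998 × 5) = √49.98 = 7.0697 m/s.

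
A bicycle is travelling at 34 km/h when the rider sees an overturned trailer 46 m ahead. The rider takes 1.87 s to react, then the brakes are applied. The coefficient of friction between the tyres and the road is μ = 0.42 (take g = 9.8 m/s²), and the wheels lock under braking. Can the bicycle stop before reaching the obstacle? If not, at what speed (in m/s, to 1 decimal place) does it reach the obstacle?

34 km/h ÷ 3.6 = 9.4444 m/s.
a = μg = 0.42 × 9.8 = 4.116 m/s².
Reaction distance = 9.4444 × 1.87 = 17.661 m.
Braking distance = v²/(2a) = 89.197 / 8.232 = 10.835 m.
Total stopping distance = 17.661 + 10.835 = 28.496 m, vs 46 m available — it stops with 46 − 28.496 = 17.504 m to spare.

Yes — it stops about 17.5 m short of the obstacle, so it never reaches it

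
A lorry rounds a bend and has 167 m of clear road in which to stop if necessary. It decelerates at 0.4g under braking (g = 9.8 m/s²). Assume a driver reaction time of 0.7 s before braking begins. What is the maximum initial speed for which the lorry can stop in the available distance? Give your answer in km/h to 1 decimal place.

Maximum speed ≈ 120.8 km/h

a = 0.4 × 9.8 = 3.920 m/s².
Stopping distance: v·t_r + v²/(2a) = 167 with t_r = 0.7 s and a = 3.920 m/s².
So v² + 5.488 v − 1309.28 = 0.
Positive root: v = −a·t_r + √((a·t_r)² + 2a·d) = −2.744 + √(7.530 + 1309.28) = 33.5439 m/s.
33.5439 m/s × 3.6 = 120.758 km/h.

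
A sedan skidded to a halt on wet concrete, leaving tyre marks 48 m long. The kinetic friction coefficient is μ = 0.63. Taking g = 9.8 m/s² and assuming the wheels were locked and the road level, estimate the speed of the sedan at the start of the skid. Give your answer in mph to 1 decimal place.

Initial speed ≈ 54.5 mph

Deceleration a = μg = 0.63 × 9.8 = 6.174 m/s².
v = √(2a·d) = √(2 × 6.174 × 48) = √592.704 = 24.3455 m/s.
= 24.3455 ÷ 0.44704 = 54.459 mph.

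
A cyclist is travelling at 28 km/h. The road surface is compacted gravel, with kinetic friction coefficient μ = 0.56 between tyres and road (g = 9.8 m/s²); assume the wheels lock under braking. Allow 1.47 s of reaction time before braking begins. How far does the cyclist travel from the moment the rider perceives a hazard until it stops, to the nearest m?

Total stopping distance ≈ 17 m

28 km/h ÷ 3.6 = 7.7778 m/s.
a = μg = 0.56 × 9.8 = 5.488 m/s².
Reaction distance = v·t_r = 7.7778 × 1.47 = 11.433 m.
Braking distance = v²/(2a) = 7.7778² / (2 × 5.488) = 60.494 / 10.976 = 5.511 m.
Total = 11.433 + 5.511 = 16.944 m.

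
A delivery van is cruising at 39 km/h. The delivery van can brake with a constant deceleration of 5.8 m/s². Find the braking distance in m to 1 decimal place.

39 km/h ÷ 3.6 = 10.8333 m/s.
Braking distance = v²/(2a) = 10.8333² / (2 × 5.800) = 117.360 / 11.600 = 10.117 m.

Braking distance ≈ 10.1 m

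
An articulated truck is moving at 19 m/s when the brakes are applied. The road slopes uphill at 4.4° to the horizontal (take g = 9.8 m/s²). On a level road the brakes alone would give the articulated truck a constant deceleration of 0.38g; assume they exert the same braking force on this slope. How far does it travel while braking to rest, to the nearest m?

a = 0.38 × 9.8 = 3.724 m/s².
Gravity along the uphill slope adds to the braking deceleration: a_eff = 3.724 + 9.8·sin 4.4° = 3.724 + 0.752 = 4.476 m/s².
Braking distance = v²/(2a) = 19.0000² / (2 × 4.476) = 361.000 / 8.952 = 40.326 m.

Braking distance ≈ 40 m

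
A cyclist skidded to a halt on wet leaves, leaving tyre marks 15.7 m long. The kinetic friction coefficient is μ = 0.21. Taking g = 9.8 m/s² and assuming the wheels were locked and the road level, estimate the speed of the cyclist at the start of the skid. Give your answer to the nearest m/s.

Initial speed ≈ 8 m/s

Deceleration a = μg = 0.21 × 9.8 = 2.058 m/s².
v = √(2a·d) = √(2 × 2.058 × 15.7) = √64.621 = 8.0387 m/s.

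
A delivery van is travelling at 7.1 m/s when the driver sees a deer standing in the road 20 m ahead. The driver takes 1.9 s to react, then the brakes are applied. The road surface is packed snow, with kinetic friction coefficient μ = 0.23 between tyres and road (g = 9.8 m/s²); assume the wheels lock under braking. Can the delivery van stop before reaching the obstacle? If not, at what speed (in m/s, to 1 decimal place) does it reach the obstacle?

a = μg = 0.23 × 9.8 = 2.254 m/s².
Reaction distance = 7.1000 × 1.9 = 13.490 m.
Braking distance needed to stop: v²/(2a) = 50.410 / 4.508 = 11.182 m, so total needed = 13.490 + 11.182 = 24.672 m > 20 m — it cannot stop.
Distance remaining when braking begins: 20 − 13.490 = 6.510 m.
v² = v₀² − 2a·d = 50.410 − 2 × 2.254 × 6.510 = 21.063 m²/s².
v = √21.063 = 4.589 m/s.

No — it strikes the obstacle at 4.6 m/s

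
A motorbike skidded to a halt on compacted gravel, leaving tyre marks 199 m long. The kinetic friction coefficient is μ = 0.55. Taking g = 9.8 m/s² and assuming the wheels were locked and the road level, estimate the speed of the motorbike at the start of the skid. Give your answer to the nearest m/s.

Initial speed ≈ 46 m/s

Deceleration a = μg = 0.55 × 9.8 = 5.390 m/s².
v = √(2a·d) = √(2 × 5.390 × 199) = √2145.220 = 46.3165 m/s.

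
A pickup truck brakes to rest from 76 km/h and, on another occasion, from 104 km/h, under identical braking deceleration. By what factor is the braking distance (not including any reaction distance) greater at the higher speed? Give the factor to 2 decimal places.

Braking distance d = v²/(2a), so with a fixed, d ∝ v².
Factor = (104/76)² = 1.3684² = 1.8725.

Factor ≈ 1.87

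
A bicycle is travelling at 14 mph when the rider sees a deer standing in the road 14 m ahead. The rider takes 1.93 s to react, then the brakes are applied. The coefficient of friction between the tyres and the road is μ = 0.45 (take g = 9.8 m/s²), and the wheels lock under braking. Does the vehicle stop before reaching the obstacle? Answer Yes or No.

No

14 mph × 0.44704 = 6.2586 m/s.
a = μg = 0.45 × 9.8 = 4.410 m/s².
Reaction distance = 6.2586 × 1.93 = 12.079 m.
Braking distance = v²/(2a) = 39.170 / 8.820 = 4.441 m.
Total stopping distance = 12.079 + 4.441 = 16.520 m, vs 14 m available — it cannot stop in time and overshoots by 16.520 − 14 = 2.520 m.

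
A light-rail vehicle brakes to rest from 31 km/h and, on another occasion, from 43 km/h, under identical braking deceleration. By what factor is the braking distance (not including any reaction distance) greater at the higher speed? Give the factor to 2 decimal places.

Braking distance d = v²/(2a), so with a fixed, d ∝ v².
Factor = (43/31)² = 1.3871² = 1.9240.

Factor ≈ 1.92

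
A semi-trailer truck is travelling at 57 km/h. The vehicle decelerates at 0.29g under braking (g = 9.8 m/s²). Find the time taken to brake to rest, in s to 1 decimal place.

Braking time ≈ 5.6 s

57 km/h ÷ 3.6 = 15.8333 m/s.
a = 0.29 × 9.8 = 2.842 m/s².
Braking time = v/a = 15.8333 / 2.842 = 5.571 s.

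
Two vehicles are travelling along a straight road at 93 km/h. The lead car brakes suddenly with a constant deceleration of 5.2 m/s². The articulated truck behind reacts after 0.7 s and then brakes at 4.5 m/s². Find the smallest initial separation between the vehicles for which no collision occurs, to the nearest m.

93 km/h ÷ 3.6 = 25.8333 m/s.
Leader travels v²/(2a_L) = 667.359 / 10.400 = 64.169 m before stopping.
Follower covers v·t_r = 25.8333 × 0.7 = 18.083 m while reacting, then v²/(2a_F) = 667.359 / 9.000 = 74.151 m while braking, for a total of 18.083 + 74.151 = 92.234 m.
Since a_F ≤ a_L and the follower starts braking later, the follower is never slower than the leader, so the closest approach is when both have stopped.
Minimum gap = 92.234 − 64.169 = 28.065 m.

Minimum gap ≈ 28 m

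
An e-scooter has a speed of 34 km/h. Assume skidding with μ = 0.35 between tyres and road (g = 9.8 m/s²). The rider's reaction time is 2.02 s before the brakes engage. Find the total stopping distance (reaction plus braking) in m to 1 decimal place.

Total stopping distance ≈ 32.1 m

34 km/h ÷ 3.6 = 9.4444 m/s.
a = μg = 0.35 × 9.8 = 3.430 m/s².
Reaction distance = v·t_r = 9.4444 × 2.02 = 19.078 m.
Braking distance = v²/(2a) = 9.4444² / (2 × 3.430) = 89.197 / 6.860 = 13.002 m.
Total = 19.078 + 13.002 = 32.080 m.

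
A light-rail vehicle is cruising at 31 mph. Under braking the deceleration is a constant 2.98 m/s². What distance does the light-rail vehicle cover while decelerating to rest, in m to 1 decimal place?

Braking distance ≈ 32.2 m

31 mph × 0.44704 = 13.8582 m/s.
Braking distance = v²/(2a) = 13.8582² / (2 × 2.980) = 192.050 / 5.960 = 32.223 m.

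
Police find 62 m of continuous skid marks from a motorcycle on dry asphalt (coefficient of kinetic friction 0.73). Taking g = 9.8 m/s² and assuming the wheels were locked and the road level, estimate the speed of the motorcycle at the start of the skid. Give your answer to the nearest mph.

Deceleration a = μg = 0.73 × 9.8 = 7.154 m/s².
v = √(2a·d) = √(2 × 7.154 × 62) = √887.096 = 29.7842 m/s.
= 29.7842 ÷ 0.44704 = 66.625 mph.

Initial speed ≈ 67 mph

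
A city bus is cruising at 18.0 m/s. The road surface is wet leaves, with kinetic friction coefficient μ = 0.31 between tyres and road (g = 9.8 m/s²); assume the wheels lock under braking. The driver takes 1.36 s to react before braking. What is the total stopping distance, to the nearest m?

Total stopping distance ≈ 78 m

a = μg = 0.31 × 9.8 = 3.038 m/s².
Reaction distance = v·t_r = 18.0000 × 1.36 = 24.480 m.
Braking distance = v²/(2a) = 18.0000² / (2 × 3.038) = 324.000 / 6.076 = 53.325 m.
Total = 24.480 + 53.325 = 77.805 m.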